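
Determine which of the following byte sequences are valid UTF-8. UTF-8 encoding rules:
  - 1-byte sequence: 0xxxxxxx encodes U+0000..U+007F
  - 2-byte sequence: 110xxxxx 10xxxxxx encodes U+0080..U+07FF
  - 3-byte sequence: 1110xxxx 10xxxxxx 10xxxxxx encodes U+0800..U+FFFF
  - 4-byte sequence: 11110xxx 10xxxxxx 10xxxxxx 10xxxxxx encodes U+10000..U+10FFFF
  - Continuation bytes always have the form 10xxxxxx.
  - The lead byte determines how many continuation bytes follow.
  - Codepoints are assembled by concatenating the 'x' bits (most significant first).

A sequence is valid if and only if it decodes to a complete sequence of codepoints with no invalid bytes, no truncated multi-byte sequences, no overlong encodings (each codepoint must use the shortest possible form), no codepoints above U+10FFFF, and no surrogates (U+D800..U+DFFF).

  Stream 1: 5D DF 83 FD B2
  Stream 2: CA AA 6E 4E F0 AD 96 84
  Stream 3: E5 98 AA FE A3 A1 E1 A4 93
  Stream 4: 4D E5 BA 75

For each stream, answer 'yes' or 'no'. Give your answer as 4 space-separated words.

Answer: no yes no no

Derivation:
Stream 1: error at byte offset 3. INVALID
Stream 2: decodes cleanly. VALID
Stream 3: error at byte offset 3. INVALID
Stream 4: error at byte offset 3. INVALID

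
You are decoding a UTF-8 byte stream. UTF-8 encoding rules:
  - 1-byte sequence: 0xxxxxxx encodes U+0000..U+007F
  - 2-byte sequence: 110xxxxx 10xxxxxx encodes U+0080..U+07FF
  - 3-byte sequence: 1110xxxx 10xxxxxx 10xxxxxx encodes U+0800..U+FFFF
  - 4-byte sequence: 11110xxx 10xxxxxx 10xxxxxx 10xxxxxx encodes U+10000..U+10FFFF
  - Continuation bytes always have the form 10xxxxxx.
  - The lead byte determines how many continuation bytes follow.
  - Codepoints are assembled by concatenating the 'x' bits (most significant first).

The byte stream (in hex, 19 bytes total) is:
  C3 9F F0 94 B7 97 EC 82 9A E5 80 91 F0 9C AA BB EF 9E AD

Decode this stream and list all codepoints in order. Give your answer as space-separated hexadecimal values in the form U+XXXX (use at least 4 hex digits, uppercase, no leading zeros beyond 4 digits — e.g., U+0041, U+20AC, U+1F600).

Answer: U+00DF U+14DD7 U+C09A U+5011 U+1CABB U+F7AD

Derivation:
Byte[0]=C3: 2-byte lead, need 1 cont bytes. acc=0x3
Byte[1]=9F: continuation. acc=(acc<<6)|0x1F=0xDF
Completed: cp=U+00DF (starts at byte 0)
Byte[2]=F0: 4-byte lead, need 3 cont bytes. acc=0x0
Byte[3]=94: continuation. acc=(acc<<6)|0x14=0x14
Byte[4]=B7: continuation. acc=(acc<<6)|0x37=0x537
Byte[5]=97: continuation. acc=(acc<<6)|0x17=0x14DD7
Completed: cp=U+14DD7 (starts at byte 2)
Byte[6]=EC: 3-byte lead, need 2 cont bytes. acc=0xC
Byte[7]=82: continuation. acc=(acc<<6)|0x02=0x302
Byte[8]=9A: continuation. acc=(acc<<6)|0x1A=0xC09A
Completed: cp=U+C09A (starts at byte 6)
Byte[9]=E5: 3-byte lead, need 2 cont bytes. acc=0x5
Byte[10]=80: continuation. acc=(acc<<6)|0x00=0x140
Byte[11]=91: continuation. acc=(acc<<6)|0x11=0x5011
Completed: cp=U+5011 (starts at byte 9)
Byte[12]=F0: 4-byte lead, need 3 cont bytes. acc=0x0
Byte[13]=9C: continuation. acc=(acc<<6)|0x1C=0x1C
Byte[14]=AA: continuation. acc=(acc<<6)|0x2A=0x72A
Byte[15]=BB: continuation. acc=(acc<<6)|0x3B=0x1CABB
Completed: cp=U+1CABB (starts at byte 12)
Byte[16]=EF: 3-byte lead, need 2 cont bytes. acc=0xF
Byte[17]=9E: continuation. acc=(acc<<6)|0x1E=0x3DE
Byte[18]=AD: continuation. acc=(acc<<6)|0x2D=0xF7AD
Completed: cp=U+F7AD (starts at byte 16)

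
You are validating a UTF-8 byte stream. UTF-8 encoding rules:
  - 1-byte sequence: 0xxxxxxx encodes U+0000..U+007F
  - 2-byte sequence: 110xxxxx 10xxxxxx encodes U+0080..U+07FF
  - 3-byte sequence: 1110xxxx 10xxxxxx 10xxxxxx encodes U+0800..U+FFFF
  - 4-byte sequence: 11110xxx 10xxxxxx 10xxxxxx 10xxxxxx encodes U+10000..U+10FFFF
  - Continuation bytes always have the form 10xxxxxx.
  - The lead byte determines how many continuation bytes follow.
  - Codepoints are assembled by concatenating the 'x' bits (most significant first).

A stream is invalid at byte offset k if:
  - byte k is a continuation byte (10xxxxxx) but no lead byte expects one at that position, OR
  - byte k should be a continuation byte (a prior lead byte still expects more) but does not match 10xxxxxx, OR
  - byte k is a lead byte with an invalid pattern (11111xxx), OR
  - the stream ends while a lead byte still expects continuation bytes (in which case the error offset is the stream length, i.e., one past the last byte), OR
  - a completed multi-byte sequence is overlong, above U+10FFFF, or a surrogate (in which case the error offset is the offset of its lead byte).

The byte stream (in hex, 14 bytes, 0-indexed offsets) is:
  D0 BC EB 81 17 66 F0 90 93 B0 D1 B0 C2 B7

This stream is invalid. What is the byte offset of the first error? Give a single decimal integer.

Byte[0]=D0: 2-byte lead, need 1 cont bytes. acc=0x10
Byte[1]=BC: continuation. acc=(acc<<6)|0x3C=0x43C
Completed: cp=U+043C (starts at byte 0)
Byte[2]=EB: 3-byte lead, need 2 cont bytes. acc=0xB
Byte[3]=81: continuation. acc=(acc<<6)|0x01=0x2C1
Byte[4]=17: expected 10xxxxxx continuation. INVALID

Answer: 4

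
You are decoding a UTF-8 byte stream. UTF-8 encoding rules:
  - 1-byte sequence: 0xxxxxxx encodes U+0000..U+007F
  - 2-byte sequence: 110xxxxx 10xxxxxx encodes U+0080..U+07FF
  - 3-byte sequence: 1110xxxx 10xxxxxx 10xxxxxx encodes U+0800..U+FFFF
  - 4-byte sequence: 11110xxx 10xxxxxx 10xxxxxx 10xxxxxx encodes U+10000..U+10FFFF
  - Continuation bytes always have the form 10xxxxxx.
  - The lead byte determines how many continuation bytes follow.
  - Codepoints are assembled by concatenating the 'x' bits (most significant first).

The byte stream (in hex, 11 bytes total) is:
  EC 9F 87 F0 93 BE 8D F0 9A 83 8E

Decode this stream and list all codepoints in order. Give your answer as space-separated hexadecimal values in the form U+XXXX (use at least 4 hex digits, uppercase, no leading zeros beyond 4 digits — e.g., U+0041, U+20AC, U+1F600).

Byte[0]=EC: 3-byte lead, need 2 cont bytes. acc=0xC
Byte[1]=9F: continuation. acc=(acc<<6)|0x1F=0x31F
Byte[2]=87: continuation. acc=(acc<<6)|0x07=0xC7C7
Completed: cp=U+C7C7 (starts at byte 0)
Byte[3]=F0: 4-byte lead, need 3 cont bytes. acc=0x0
Byte[4]=93: continuation. acc=(acc<<6)|0x13=0x13
Byte[5]=BE: continuation. acc=(acc<<6)|0x3E=0x4FE
Byte[6]=8D: continuation. acc=(acc<<6)|0x0D=0x13F8D
Completed: cp=U+13F8D (starts at byte 3)
Byte[7]=F0: 4-byte lead, need 3 cont bytes. acc=0x0
Byte[8]=9A: continuation. acc=(acc<<6)|0x1A=0x1A
Byte[9]=83: continuation. acc=(acc<<6)|0x03=0x683
Byte[10]=8E: continuation. acc=(acc<<6)|0x0E=0x1A0CE
Completed: cp=U+1A0CE (starts at byte 7)

Answer: U+C7C7 U+13F8D U+1A0CE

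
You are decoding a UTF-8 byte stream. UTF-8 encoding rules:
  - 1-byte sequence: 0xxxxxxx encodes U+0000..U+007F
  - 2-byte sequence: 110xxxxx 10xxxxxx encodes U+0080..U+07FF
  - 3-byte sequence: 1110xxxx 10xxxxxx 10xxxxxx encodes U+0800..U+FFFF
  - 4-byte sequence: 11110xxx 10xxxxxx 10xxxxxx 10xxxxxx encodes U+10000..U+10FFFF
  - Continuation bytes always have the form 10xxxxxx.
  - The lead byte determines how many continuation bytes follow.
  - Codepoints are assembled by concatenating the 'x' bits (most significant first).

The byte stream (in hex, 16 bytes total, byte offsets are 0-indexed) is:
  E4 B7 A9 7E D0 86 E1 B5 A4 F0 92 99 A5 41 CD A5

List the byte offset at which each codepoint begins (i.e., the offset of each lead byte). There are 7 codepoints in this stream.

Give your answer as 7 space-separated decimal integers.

Byte[0]=E4: 3-byte lead, need 2 cont bytes. acc=0x4
Byte[1]=B7: continuation. acc=(acc<<6)|0x37=0x137
Byte[2]=A9: continuation. acc=(acc<<6)|0x29=0x4DE9
Completed: cp=U+4DE9 (starts at byte 0)
Byte[3]=7E: 1-byte ASCII. cp=U+007E
Byte[4]=D0: 2-byte lead, need 1 cont bytes. acc=0x10
Byte[5]=86: continuation. acc=(acc<<6)|0x06=0x406
Completed: cp=U+0406 (starts at byte 4)
Byte[6]=E1: 3-byte lead, need 2 cont bytes. acc=0x1
Byte[7]=B5: continuation. acc=(acc<<6)|0x35=0x75
Byte[8]=A4: continuation. acc=(acc<<6)|0x24=0x1D64
Completed: cp=U+1D64 (starts at byte 6)
Byte[9]=F0: 4-byte lead, need 3 cont bytes. acc=0x0
Byte[10]=92: continuation. acc=(acc<<6)|0x12=0x12
Byte[11]=99: continuation. acc=(acc<<6)|0x19=0x499
Byte[12]=A5: continuation. acc=(acc<<6)|0x25=0x12665
Completed: cp=U+12665 (starts at byte 9)
Byte[13]=41: 1-byte ASCII. cp=U+0041
Byte[14]=CD: 2-byte lead, need 1 cont bytes. acc=0xD
Byte[15]=A5: continuation. acc=(acc<<6)|0x25=0x365
Completed: cp=U+0365 (starts at byte 14)

Answer: 0 3 4 6 9 13 14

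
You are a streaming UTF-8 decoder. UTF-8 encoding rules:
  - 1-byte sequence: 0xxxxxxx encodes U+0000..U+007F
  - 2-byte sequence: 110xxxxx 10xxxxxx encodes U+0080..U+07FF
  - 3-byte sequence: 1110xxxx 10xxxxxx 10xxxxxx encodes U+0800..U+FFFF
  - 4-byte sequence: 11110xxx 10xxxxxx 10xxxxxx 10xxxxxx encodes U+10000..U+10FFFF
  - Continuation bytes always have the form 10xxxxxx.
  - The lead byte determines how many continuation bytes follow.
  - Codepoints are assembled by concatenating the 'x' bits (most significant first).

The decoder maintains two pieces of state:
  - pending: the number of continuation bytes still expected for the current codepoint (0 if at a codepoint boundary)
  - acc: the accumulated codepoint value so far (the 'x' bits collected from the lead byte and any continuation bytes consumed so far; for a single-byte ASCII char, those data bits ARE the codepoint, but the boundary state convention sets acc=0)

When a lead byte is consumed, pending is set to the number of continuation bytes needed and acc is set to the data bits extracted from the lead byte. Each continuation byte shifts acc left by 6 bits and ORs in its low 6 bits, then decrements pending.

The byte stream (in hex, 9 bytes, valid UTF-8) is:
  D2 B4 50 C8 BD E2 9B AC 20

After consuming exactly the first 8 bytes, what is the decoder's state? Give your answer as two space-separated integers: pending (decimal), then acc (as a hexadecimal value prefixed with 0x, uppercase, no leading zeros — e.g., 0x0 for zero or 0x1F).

Byte[0]=D2: 2-byte lead. pending=1, acc=0x12
Byte[1]=B4: continuation. acc=(acc<<6)|0x34=0x4B4, pending=0
Byte[2]=50: 1-byte. pending=0, acc=0x0
Byte[3]=C8: 2-byte lead. pending=1, acc=0x8
Byte[4]=BD: continuation. acc=(acc<<6)|0x3D=0x23D, pending=0
Byte[5]=E2: 3-byte lead. pending=2, acc=0x2
Byte[6]=9B: continuation. acc=(acc<<6)|0x1B=0x9B, pending=1
Byte[7]=AC: continuation. acc=(acc<<6)|0x2C=0x26EC, pending=0

Answer: 0 0x26EC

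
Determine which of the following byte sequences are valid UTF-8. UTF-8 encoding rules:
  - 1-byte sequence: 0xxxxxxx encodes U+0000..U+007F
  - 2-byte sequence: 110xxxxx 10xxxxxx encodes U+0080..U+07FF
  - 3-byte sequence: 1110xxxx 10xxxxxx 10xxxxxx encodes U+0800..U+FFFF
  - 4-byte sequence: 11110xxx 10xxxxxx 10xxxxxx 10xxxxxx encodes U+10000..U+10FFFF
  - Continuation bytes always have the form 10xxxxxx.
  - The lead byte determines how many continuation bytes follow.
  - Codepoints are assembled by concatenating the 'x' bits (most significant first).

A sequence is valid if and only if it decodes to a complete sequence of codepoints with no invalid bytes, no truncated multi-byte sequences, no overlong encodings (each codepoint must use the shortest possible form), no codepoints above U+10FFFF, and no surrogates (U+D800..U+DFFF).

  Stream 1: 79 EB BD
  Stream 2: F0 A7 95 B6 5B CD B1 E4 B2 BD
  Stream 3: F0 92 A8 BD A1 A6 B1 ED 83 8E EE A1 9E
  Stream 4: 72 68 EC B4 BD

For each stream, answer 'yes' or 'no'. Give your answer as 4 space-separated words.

Stream 1: error at byte offset 3. INVALID
Stream 2: decodes cleanly. VALID
Stream 3: error at byte offset 4. INVALID
Stream 4: decodes cleanly. VALID

Answer: no yes no yes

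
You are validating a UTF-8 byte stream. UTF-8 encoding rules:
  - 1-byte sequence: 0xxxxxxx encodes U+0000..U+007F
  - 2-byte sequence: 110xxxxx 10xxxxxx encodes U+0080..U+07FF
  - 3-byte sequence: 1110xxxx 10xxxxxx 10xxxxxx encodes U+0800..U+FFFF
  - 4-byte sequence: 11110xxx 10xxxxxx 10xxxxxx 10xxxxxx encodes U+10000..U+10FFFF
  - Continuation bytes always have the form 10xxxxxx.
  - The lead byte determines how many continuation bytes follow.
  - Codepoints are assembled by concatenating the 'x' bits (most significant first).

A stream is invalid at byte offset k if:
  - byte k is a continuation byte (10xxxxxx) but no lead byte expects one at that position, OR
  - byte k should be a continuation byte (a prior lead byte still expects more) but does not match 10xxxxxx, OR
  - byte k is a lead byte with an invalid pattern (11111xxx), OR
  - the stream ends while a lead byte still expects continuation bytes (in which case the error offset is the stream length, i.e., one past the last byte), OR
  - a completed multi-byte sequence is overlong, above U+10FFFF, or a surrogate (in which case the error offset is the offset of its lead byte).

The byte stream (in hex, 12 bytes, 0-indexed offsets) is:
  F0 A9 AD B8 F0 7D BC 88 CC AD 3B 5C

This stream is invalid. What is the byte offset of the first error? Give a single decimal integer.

Answer: 5

Derivation:
Byte[0]=F0: 4-byte lead, need 3 cont bytes. acc=0x0
Byte[1]=A9: continuation. acc=(acc<<6)|0x29=0x29
Byte[2]=AD: continuation. acc=(acc<<6)|0x2D=0xA6D
Byte[3]=B8: continuation. acc=(acc<<6)|0x38=0x29B78
Completed: cp=U+29B78 (starts at byte 0)
Byte[4]=F0: 4-byte lead, need 3 cont bytes. acc=0x0
Byte[5]=7D: expected 10xxxxxx continuation. INVALID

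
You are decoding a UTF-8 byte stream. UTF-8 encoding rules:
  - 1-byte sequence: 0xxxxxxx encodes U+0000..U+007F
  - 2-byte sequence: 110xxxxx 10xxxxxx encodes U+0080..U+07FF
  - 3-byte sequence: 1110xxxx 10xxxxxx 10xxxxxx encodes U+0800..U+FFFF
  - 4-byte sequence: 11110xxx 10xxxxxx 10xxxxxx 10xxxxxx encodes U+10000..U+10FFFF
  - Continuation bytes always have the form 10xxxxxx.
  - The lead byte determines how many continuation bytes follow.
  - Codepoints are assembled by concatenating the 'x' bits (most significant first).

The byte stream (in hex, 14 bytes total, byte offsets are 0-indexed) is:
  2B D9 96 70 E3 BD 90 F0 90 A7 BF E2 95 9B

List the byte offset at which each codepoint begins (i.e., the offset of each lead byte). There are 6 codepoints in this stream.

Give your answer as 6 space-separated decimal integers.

Answer: 0 1 3 4 7 11

Derivation:
Byte[0]=2B: 1-byte ASCII. cp=U+002B
Byte[1]=D9: 2-byte lead, need 1 cont bytes. acc=0x19
Byte[2]=96: continuation. acc=(acc<<6)|0x16=0x656
Completed: cp=U+0656 (starts at byte 1)
Byte[3]=70: 1-byte ASCII. cp=U+0070
Byte[4]=E3: 3-byte lead, need 2 cont bytes. acc=0x3
Byte[5]=BD: continuation. acc=(acc<<6)|0x3D=0xFD
Byte[6]=90: continuation. acc=(acc<<6)|0x10=0x3F50
Completed: cp=U+3F50 (starts at byte 4)
Byte[7]=F0: 4-byte lead, need 3 cont bytes. acc=0x0
Byte[8]=90: continuation. acc=(acc<<6)|0x10=0x10
Byte[9]=A7: continuation. acc=(acc<<6)|0x27=0x427
Byte[10]=BF: continuation. acc=(acc<<6)|0x3F=0x109FF
Completed: cp=U+109FF (starts at byte 7)
Byte[11]=E2: 3-byte lead, need 2 cont bytes. acc=0x2
Byte[12]=95: continuation. acc=(acc<<6)|0x15=0x95
Byte[13]=9B: continuation. acc=(acc<<6)|0x1B=0x255B
Completed: cp=U+255B (starts at byte 11)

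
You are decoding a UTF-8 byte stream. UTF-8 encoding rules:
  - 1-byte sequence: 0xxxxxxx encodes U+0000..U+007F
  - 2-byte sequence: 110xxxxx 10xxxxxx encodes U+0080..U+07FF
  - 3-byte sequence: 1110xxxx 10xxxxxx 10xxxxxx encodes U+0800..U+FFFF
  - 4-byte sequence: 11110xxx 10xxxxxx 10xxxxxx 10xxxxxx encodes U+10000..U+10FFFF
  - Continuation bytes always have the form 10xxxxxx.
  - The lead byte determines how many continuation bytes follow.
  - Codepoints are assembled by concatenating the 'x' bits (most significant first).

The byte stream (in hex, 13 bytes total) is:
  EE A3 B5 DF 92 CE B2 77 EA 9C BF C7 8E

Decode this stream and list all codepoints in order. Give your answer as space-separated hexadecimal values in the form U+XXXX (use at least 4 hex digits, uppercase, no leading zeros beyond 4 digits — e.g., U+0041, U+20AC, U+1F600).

Answer: U+E8F5 U+07D2 U+03B2 U+0077 U+A73F U+01CE

Derivation:
Byte[0]=EE: 3-byte lead, need 2 cont bytes. acc=0xE
Byte[1]=A3: continuation. acc=(acc<<6)|0x23=0x3A3
Byte[2]=B5: continuation. acc=(acc<<6)|0x35=0xE8F5
Completed: cp=U+E8F5 (starts at byte 0)
Byte[3]=DF: 2-byte lead, need 1 cont bytes. acc=0x1F
Byte[4]=92: continuation. acc=(acc<<6)|0x12=0x7D2
Completed: cp=U+07D2 (starts at byte 3)
Byte[5]=CE: 2-byte lead, need 1 cont bytes. acc=0xE
Byte[6]=B2: continuation. acc=(acc<<6)|0x32=0x3B2
Completed: cp=U+03B2 (starts at byte 5)
Byte[7]=77: 1-byte ASCII. cp=U+0077
Byte[8]=EA: 3-byte lead, need 2 cont bytes. acc=0xA
Byte[9]=9C: continuation. acc=(acc<<6)|0x1C=0x29C
Byte[10]=BF: continuation. acc=(acc<<6)|0x3F=0xA73F
Completed: cp=U+A73F (starts at byte 8)
Byte[11]=C7: 2-byte lead, need 1 cont bytes. acc=0x7
Byte[12]=8E: continuation. acc=(acc<<6)|0x0E=0x1CE
Completed: cp=U+01CE (starts at byte 11)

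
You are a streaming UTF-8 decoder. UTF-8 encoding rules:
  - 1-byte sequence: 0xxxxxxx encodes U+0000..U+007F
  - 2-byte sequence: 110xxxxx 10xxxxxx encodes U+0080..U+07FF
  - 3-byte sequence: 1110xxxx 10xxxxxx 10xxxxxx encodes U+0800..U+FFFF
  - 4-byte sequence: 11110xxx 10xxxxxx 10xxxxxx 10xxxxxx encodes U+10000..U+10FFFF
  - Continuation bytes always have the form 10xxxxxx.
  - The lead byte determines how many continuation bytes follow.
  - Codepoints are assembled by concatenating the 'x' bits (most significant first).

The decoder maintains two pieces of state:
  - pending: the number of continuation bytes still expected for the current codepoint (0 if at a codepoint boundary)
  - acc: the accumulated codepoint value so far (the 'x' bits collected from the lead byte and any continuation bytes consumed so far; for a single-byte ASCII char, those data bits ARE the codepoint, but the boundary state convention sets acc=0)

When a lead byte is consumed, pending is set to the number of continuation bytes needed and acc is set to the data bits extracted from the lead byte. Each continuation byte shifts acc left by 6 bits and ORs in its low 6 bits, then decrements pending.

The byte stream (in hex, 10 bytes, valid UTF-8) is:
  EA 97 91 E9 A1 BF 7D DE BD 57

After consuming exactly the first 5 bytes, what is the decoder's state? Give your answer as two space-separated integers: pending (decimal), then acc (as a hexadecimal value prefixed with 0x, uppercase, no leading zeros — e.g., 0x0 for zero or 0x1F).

Answer: 1 0x261

Derivation:
Byte[0]=EA: 3-byte lead. pending=2, acc=0xA
Byte[1]=97: continuation. acc=(acc<<6)|0x17=0x297, pending=1
Byte[2]=91: continuation. acc=(acc<<6)|0x11=0xA5D1, pending=0
Byte[3]=E9: 3-byte lead. pending=2, acc=0x9
Byte[4]=A1: continuation. acc=(acc<<6)|0x21=0x261, pending=1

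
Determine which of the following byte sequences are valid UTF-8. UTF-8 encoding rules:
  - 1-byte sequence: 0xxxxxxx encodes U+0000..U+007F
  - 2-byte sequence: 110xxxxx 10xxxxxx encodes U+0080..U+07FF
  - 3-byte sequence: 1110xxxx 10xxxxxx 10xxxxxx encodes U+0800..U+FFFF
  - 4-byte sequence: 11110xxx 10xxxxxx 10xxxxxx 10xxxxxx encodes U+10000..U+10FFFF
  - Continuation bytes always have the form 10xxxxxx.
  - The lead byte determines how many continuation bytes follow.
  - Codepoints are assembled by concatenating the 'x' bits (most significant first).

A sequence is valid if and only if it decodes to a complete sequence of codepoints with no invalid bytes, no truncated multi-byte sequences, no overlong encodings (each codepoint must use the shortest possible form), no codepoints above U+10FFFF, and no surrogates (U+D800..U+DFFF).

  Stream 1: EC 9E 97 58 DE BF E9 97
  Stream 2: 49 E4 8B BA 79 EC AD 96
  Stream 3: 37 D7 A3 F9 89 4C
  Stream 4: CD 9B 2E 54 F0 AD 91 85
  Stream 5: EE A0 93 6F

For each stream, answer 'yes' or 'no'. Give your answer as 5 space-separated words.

Stream 1: error at byte offset 8. INVALID
Stream 2: decodes cleanly. VALID
Stream 3: error at byte offset 3. INVALID
Stream 4: decodes cleanly. VALID
Stream 5: decodes cleanly. VALID

Answer: no yes no yes yes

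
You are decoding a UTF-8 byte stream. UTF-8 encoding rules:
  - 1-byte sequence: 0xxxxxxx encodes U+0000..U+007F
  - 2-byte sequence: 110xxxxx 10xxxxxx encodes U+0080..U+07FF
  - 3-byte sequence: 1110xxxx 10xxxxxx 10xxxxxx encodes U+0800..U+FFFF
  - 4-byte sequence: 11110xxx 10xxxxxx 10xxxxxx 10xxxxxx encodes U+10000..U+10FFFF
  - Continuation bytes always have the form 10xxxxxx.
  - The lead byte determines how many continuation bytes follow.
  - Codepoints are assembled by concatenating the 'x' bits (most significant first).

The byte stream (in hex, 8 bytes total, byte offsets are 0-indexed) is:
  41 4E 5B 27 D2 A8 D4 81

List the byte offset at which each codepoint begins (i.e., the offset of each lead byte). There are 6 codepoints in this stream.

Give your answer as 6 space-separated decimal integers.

Answer: 0 1 2 3 4 6

Derivation:
Byte[0]=41: 1-byte ASCII. cp=U+0041
Byte[1]=4E: 1-byte ASCII. cp=U+004E
Byte[2]=5B: 1-byte ASCII. cp=U+005B
Byte[3]=27: 1-byte ASCII. cp=U+0027
Byte[4]=D2: 2-byte lead, need 1 cont bytes. acc=0x12
Byte[5]=A8: continuation. acc=(acc<<6)|0x28=0x4A8
Completed: cp=U+04A8 (starts at byte 4)
Byte[6]=D4: 2-byte lead, need 1 cont bytes. acc=0x14
Byte[7]=81: continuation. acc=(acc<<6)|0x01=0x501
Completed: cp=U+0501 (starts at byte 6)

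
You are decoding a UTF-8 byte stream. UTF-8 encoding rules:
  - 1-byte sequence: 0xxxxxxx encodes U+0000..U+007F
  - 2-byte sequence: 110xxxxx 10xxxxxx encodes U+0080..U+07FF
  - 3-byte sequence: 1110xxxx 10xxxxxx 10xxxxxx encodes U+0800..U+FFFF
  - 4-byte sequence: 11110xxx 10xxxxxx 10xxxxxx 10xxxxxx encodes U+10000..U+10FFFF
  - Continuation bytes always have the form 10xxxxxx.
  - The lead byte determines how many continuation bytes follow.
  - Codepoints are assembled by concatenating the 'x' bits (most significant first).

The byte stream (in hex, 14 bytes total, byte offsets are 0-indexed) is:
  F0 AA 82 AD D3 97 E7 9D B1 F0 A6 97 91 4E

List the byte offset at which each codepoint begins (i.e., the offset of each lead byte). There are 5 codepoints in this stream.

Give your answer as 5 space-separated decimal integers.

Byte[0]=F0: 4-byte lead, need 3 cont bytes. acc=0x0
Byte[1]=AA: continuation. acc=(acc<<6)|0x2A=0x2A
Byte[2]=82: continuation. acc=(acc<<6)|0x02=0xA82
Byte[3]=AD: continuation. acc=(acc<<6)|0x2D=0x2A0AD
Completed: cp=U+2A0AD (starts at byte 0)
Byte[4]=D3: 2-byte lead, need 1 cont bytes. acc=0x13
Byte[5]=97: continuation. acc=(acc<<6)|0x17=0x4D7
Completed: cp=U+04D7 (starts at byte 4)
Byte[6]=E7: 3-byte lead, need 2 cont bytes. acc=0x7
Byte[7]=9D: continuation. acc=(acc<<6)|0x1D=0x1DD
Byte[8]=B1: continuation. acc=(acc<<6)|0x31=0x7771
Completed: cp=U+7771 (starts at byte 6)
Byte[9]=F0: 4-byte lead, need 3 cont bytes. acc=0x0
Byte[10]=A6: continuation. acc=(acc<<6)|0x26=0x26
Byte[11]=97: continuation. acc=(acc<<6)|0x17=0x997
Byte[12]=91: continuation. acc=(acc<<6)|0x11=0x265D1
Completed: cp=U+265D1 (starts at byte 9)
Byte[13]=4E: 1-byte ASCII. cp=U+004E

Answer: 0 4 6 9 13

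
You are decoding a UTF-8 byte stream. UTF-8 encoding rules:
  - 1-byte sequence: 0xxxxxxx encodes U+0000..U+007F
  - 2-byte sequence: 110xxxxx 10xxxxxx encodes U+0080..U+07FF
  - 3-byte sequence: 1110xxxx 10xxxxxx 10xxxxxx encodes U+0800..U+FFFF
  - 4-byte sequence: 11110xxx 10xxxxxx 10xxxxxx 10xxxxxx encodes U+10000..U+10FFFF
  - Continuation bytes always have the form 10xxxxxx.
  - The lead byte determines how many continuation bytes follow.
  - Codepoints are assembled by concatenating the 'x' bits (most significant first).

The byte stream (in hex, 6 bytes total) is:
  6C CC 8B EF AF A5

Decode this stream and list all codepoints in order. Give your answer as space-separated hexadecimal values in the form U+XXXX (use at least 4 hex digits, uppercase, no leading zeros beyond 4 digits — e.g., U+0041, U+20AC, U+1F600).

Byte[0]=6C: 1-byte ASCII. cp=U+006C
Byte[1]=CC: 2-byte lead, need 1 cont bytes. acc=0xC
Byte[2]=8B: continuation. acc=(acc<<6)|0x0B=0x30B
Completed: cp=U+030B (starts at byte 1)
Byte[3]=EF: 3-byte lead, need 2 cont bytes. acc=0xF
Byte[4]=AF: continuation. acc=(acc<<6)|0x2F=0x3EF
Byte[5]=A5: continuation. acc=(acc<<6)|0x25=0xFBE5
Completed: cp=U+FBE5 (starts at byte 3)

Answer: U+006C U+030B U+FBE5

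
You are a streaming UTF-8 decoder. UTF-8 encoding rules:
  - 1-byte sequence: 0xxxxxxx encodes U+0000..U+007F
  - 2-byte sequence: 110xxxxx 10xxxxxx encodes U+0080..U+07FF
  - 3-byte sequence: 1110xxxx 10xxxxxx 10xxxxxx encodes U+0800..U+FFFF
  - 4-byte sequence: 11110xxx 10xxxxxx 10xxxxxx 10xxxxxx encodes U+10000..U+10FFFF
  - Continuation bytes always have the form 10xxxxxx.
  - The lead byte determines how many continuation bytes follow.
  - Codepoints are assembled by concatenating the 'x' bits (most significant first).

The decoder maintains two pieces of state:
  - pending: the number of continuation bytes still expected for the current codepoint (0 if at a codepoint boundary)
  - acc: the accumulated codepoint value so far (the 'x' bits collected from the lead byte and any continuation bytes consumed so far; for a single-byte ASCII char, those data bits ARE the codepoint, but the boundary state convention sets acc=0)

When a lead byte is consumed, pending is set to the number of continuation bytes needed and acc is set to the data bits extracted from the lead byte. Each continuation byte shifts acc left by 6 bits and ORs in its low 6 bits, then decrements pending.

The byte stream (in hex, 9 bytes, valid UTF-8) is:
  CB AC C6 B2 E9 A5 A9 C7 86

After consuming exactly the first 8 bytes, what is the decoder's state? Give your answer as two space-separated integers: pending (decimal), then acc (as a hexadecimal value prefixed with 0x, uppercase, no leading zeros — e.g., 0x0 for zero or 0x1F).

Answer: 1 0x7

Derivation:
Byte[0]=CB: 2-byte lead. pending=1, acc=0xB
Byte[1]=AC: continuation. acc=(acc<<6)|0x2C=0x2EC, pending=0
Byte[2]=C6: 2-byte lead. pending=1, acc=0x6
Byte[3]=B2: continuation. acc=(acc<<6)|0x32=0x1B2, pending=0
Byte[4]=E9: 3-byte lead. pending=2, acc=0x9
Byte[5]=A5: continuation. acc=(acc<<6)|0x25=0x265, pending=1
Byte[6]=A9: continuation. acc=(acc<<6)|0x29=0x9969, pending=0
Byte[7]=C7: 2-byte lead. pending=1, acc=0x7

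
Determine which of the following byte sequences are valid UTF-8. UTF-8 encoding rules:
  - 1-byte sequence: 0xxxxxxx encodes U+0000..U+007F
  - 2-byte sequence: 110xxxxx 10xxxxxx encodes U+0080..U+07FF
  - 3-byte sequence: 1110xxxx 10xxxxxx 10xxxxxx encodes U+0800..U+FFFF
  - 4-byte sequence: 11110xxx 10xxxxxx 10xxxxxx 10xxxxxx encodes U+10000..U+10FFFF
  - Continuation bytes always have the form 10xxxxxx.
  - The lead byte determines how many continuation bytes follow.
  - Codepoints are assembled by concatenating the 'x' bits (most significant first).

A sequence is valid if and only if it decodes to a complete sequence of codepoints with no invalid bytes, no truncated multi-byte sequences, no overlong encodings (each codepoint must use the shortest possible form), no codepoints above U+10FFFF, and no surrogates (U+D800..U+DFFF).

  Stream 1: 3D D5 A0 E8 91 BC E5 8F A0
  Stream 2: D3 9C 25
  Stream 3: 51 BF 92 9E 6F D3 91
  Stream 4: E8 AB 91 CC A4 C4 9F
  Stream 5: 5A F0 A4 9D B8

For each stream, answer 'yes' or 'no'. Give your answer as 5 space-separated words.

Stream 1: decodes cleanly. VALID
Stream 2: decodes cleanly. VALID
Stream 3: error at byte offset 1. INVALID
Stream 4: decodes cleanly. VALID
Stream 5: decodes cleanly. VALID

Answer: yes yes no yes yes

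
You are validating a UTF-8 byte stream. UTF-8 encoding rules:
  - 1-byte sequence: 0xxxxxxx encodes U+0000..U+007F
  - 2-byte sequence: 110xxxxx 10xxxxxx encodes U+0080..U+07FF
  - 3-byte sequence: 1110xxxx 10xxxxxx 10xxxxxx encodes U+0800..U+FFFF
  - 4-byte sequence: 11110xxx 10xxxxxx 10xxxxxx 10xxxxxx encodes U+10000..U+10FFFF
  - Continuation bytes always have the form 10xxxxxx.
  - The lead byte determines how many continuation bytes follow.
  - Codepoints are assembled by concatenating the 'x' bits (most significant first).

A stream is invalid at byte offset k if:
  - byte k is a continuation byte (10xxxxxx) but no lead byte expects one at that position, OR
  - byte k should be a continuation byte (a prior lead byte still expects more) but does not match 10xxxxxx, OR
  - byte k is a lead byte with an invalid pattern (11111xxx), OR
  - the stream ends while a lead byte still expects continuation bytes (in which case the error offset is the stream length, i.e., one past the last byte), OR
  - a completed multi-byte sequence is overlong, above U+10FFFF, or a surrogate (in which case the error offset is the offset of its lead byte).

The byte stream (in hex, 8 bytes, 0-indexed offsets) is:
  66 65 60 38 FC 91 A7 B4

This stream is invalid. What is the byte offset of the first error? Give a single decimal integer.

Byte[0]=66: 1-byte ASCII. cp=U+0066
Byte[1]=65: 1-byte ASCII. cp=U+0065
Byte[2]=60: 1-byte ASCII. cp=U+0060
Byte[3]=38: 1-byte ASCII. cp=U+0038
Byte[4]=FC: INVALID lead byte (not 0xxx/110x/1110/11110)

Answer: 4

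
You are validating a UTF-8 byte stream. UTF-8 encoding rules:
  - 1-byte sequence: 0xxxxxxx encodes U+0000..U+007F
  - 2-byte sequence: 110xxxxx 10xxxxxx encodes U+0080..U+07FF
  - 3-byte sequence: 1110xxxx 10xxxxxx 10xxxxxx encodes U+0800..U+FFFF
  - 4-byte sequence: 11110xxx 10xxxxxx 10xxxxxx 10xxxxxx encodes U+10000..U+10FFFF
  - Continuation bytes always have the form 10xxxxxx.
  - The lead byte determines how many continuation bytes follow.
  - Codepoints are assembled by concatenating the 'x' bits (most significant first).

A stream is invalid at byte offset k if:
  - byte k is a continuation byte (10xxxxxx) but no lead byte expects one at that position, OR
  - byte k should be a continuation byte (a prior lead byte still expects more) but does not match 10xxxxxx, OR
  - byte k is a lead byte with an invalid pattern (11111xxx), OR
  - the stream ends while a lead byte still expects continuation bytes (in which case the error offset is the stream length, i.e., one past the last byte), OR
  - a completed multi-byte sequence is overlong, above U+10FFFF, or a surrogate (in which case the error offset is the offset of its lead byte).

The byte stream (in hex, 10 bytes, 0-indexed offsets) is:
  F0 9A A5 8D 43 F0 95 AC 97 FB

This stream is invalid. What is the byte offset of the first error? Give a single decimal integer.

Byte[0]=F0: 4-byte lead, need 3 cont bytes. acc=0x0
Byte[1]=9A: continuation. acc=(acc<<6)|0x1A=0x1A
Byte[2]=A5: continuation. acc=(acc<<6)|0x25=0x6A5
Byte[3]=8D: continuation. acc=(acc<<6)|0x0D=0x1A94D
Completed: cp=U+1A94D (starts at byte 0)
Byte[4]=43: 1-byte ASCII. cp=U+0043
Byte[5]=F0: 4-byte lead, need 3 cont bytes. acc=0x0
Byte[6]=95: continuation. acc=(acc<<6)|0x15=0x15
Byte[7]=AC: continuation. acc=(acc<<6)|0x2C=0x56C
Byte[8]=97: continuation. acc=(acc<<6)|0x17=0x15B17
Completed: cp=U+15B17 (starts at byte 5)
Byte[9]=FB: INVALID lead byte (not 0xxx/110x/1110/11110)

Answer: 9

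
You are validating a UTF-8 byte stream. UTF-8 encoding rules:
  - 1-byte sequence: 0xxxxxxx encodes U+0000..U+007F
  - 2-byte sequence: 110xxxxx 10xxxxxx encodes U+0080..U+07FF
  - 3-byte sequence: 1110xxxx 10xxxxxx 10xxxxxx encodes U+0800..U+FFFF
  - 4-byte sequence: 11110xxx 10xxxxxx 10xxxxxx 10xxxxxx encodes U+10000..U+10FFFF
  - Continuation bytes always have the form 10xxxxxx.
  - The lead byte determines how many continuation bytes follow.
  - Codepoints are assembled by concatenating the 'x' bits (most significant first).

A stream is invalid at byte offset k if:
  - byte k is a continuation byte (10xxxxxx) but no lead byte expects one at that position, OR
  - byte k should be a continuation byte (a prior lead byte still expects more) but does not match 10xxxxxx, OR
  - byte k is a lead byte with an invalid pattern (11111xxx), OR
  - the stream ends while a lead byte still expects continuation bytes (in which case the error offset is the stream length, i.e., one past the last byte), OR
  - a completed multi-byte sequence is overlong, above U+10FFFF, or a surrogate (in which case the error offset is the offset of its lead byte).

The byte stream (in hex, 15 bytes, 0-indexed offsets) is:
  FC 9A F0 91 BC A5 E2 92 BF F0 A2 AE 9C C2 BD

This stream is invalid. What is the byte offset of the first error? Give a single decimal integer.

Byte[0]=FC: INVALID lead byte (not 0xxx/110x/1110/11110)

Answer: 0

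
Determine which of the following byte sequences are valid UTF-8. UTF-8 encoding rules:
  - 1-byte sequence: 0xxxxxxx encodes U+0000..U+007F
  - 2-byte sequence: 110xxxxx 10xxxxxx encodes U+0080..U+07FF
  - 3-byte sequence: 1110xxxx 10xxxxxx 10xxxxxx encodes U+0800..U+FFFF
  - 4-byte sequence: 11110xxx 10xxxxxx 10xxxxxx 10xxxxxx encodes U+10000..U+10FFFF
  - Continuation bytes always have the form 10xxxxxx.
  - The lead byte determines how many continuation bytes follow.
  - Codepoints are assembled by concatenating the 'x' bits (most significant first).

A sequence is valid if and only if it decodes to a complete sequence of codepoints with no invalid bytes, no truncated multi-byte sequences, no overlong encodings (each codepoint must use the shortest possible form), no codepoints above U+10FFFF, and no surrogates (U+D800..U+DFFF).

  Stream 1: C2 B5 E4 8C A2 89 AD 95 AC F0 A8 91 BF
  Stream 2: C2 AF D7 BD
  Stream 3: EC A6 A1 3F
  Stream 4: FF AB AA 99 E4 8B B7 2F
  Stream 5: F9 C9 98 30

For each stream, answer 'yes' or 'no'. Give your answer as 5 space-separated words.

Answer: no yes yes no no

Derivation:
Stream 1: error at byte offset 5. INVALID
Stream 2: decodes cleanly. VALID
Stream 3: decodes cleanly. VALID
Stream 4: error at byte offset 0. INVALID
Stream 5: error at byte offset 0. INVALID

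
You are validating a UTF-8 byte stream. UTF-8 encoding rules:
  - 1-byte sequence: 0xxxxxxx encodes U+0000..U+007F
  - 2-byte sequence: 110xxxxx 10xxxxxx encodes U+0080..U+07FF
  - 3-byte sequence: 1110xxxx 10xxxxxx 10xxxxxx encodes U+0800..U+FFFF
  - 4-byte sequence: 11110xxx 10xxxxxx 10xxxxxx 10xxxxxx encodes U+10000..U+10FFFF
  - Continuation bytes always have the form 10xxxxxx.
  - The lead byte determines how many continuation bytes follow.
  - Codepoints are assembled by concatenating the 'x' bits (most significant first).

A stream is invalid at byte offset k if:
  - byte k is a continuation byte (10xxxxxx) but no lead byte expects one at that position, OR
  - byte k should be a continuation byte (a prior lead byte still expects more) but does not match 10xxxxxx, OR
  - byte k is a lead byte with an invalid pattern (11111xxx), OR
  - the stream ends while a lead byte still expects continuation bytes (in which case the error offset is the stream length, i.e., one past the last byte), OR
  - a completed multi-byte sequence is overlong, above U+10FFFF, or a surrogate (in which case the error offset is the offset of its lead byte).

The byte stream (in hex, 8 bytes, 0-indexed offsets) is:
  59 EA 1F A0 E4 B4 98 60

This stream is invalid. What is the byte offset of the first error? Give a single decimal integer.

Byte[0]=59: 1-byte ASCII. cp=U+0059
Byte[1]=EA: 3-byte lead, need 2 cont bytes. acc=0xA
Byte[2]=1F: expected 10xxxxxx continuation. INVALID

Answer: 2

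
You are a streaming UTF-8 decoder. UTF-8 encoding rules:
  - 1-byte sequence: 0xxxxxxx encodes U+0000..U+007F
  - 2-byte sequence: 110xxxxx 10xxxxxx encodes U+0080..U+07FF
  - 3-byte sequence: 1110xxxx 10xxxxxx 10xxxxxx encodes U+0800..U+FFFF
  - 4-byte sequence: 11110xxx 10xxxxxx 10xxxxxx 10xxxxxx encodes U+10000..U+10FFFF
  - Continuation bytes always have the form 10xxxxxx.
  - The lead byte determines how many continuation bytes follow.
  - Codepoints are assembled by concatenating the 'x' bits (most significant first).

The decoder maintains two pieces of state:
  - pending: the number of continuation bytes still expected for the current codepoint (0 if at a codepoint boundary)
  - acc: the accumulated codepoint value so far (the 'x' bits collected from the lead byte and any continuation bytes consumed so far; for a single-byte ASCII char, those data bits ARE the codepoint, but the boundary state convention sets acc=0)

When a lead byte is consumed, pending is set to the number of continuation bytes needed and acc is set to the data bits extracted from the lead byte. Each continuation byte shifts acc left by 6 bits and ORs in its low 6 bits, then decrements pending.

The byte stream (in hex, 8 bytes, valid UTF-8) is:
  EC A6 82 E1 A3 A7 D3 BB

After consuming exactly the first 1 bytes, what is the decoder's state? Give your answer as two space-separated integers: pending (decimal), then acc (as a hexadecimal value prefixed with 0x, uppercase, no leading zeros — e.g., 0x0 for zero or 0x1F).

Answer: 2 0xC

Derivation:
Byte[0]=EC: 3-byte lead. pending=2, acc=0xC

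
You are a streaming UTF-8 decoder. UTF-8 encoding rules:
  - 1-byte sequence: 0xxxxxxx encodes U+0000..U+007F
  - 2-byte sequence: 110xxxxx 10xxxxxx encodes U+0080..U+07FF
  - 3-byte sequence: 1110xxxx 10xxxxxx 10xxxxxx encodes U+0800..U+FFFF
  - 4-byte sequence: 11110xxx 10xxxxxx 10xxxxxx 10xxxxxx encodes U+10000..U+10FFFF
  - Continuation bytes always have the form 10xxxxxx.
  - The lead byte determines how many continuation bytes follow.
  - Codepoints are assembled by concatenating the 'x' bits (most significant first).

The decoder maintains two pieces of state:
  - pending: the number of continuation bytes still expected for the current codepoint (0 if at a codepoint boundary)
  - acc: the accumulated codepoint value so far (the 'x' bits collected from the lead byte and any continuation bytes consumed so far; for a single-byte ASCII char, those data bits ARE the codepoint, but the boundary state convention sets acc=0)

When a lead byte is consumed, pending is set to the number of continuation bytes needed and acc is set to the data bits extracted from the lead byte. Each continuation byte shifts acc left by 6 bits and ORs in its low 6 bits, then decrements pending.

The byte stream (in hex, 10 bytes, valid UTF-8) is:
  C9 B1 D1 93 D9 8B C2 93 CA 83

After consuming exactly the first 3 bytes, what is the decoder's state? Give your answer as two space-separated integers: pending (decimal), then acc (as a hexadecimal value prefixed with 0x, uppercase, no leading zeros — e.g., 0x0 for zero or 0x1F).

Byte[0]=C9: 2-byte lead. pending=1, acc=0x9
Byte[1]=B1: continuation. acc=(acc<<6)|0x31=0x271, pending=0
Byte[2]=D1: 2-byte lead. pending=1, acc=0x11

Answer: 1 0x11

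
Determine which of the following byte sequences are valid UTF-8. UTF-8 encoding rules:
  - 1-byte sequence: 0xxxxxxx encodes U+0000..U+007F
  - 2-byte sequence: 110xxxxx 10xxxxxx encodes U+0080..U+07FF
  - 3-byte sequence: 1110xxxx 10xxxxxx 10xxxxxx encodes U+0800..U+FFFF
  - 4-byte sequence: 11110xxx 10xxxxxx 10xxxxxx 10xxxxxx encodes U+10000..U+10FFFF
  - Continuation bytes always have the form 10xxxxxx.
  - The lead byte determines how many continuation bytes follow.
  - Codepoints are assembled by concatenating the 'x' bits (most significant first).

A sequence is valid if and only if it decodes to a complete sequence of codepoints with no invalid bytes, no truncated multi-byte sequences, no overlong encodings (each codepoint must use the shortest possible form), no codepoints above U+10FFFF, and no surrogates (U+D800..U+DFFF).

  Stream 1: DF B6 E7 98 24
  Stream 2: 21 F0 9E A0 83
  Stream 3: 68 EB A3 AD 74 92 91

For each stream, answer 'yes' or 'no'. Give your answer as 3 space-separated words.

Answer: no yes no

Derivation:
Stream 1: error at byte offset 4. INVALID
Stream 2: decodes cleanly. VALID
Stream 3: error at byte offset 5. INVALID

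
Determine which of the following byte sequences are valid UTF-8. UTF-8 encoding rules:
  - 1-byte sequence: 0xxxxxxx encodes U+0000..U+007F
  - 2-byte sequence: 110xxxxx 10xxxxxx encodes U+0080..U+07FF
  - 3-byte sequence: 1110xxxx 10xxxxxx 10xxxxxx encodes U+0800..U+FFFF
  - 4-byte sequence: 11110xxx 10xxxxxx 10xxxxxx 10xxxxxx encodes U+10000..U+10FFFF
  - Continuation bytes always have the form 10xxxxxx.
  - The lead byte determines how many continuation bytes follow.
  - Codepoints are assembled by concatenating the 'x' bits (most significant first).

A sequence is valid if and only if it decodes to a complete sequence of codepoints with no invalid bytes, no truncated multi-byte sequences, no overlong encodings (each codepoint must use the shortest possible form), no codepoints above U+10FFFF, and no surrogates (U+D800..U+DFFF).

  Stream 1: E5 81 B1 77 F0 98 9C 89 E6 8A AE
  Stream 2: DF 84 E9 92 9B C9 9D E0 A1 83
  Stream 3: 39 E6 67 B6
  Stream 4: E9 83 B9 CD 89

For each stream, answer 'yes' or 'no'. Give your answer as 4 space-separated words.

Answer: yes yes no yes

Derivation:
Stream 1: decodes cleanly. VALID
Stream 2: decodes cleanly. VALID
Stream 3: error at byte offset 2. INVALID
Stream 4: decodes cleanly. VALID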